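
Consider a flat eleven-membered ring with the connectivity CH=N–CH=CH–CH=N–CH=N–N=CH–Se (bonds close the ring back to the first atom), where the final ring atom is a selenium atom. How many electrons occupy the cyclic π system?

All ring atoms are sp² and supply a p orbital to the ring (every atom in a ring double bond is sp² and brings one electron to the p orbital; each sp² =N– keeps its lone pair in-plane and puts one electron into the π system; the selenium donates one lone pair from its p orbital); the conjugation is uninterrupted.
Adding the contributions, 5 × 2 = 10 from the double-bond units + 2 from the Se atom = 12.

12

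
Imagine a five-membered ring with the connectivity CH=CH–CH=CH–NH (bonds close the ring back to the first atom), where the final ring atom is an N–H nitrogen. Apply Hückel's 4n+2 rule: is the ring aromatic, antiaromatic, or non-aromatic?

Every ring atom contributes a p orbital perpendicular to the ring (each doubly-bonded ring atom is sp² with one p-orbital electron; the pyrrole-type nitrogen donates its lone pair from the p orbital), so the π system is cyclic and fully conjugated.
Adding the contributions, 2 × 2 = 4 from the double-bond units + 2 from the NH atom = 6.
6 = 4(1) + 2, which satisfies Hückel's 4n+2 rule.

Aromatic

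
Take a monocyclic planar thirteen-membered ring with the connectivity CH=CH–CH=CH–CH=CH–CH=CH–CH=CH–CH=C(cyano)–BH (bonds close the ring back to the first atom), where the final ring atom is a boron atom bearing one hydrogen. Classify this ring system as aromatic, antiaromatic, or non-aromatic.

Antiaromatic

All ring atoms are sp² and supply a p orbital to the ring (each doubly-bonded ring atom is sp² with one p-orbital electron; the boron has an empty p orbital); the conjugation is uninterrupted.
Counting π electrons: 6 × 2 = 12 from the double-bond units + 0 from the BH atom = 12.
With 12 = 4·3 π electrons, Hückel's rule classifies the planar ring as antiaromatic.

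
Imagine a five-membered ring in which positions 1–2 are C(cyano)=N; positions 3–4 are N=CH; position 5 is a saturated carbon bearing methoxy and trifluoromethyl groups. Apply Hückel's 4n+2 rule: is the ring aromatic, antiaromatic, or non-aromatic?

Non-aromatic

The C(methoxy)(trifluoromethyl) position has four σ bonds — that saturated carbon is sp³ and has no p orbital in the ring π system — so the cyclic conjugation is interrupted.
Hückel's rule only applies to fully conjugated rings, so this one is simply non-aromatic.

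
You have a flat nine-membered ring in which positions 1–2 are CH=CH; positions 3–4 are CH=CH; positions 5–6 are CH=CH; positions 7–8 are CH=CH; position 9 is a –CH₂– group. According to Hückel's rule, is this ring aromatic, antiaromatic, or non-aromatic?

Non-aromatic

Because the tetrahedral CH₂ carbon is sp³ and has no p orbital in the ring π system at the CH2 position, the π system cannot extend all the way around the ring.
A ring that is not fully conjugated cannot be aromatic or antiaromatic regardless of its π-electron count.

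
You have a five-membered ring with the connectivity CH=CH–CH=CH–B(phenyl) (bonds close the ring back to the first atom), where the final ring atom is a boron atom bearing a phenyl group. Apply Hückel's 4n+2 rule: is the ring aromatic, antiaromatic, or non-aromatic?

The p orbitals form a continuous loop: the double-bond atoms are sp², each contributing one p electron; the boron has an empty p orbital. The ring is fully conjugated.
Counting π electrons: 2 × 2 = 4 from the double-bond units + 0 from the B(phenyl) atom = 4.
4 is a 4n count (n = 1), so the planar conjugated ring is antiaromatic.

Antiaromatic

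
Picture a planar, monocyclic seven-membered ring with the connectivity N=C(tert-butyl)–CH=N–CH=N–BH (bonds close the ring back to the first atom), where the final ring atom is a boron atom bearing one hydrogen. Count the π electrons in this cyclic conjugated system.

All ring atoms are sp² and supply a p orbital to the ring (the double-bond atoms are sp², each contributing one p electron; the doubly-bonded nitrogens are pyridine-type — their lone pairs lie in the ring plane, leaving one electron in the p orbital; the boron has an empty p orbital); the conjugation is uninterrupted.
π-electron count: 3 × 2 = 6 from the double-bond units + 0 from the BH atom = 6.

6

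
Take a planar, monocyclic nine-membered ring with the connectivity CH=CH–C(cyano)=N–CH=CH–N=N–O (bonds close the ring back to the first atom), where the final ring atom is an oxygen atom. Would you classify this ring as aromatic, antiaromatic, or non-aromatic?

Aromatic

Every ring atom contributes a p orbital perpendicular to the ring (every atom in a ring double bond is sp² and brings one electron to the p orbital; each sp² =N– keeps its lone pair in-plane and puts one electron into the π system; the oxygen donates one lone pair from its p orbital), so the π system is cyclic and fully conjugated.
Tallying contributions gives 4 × 2 = 8 from the double-bond units + 2 from the O atom = 10.
That gives a 4n+2 count (10, n = 2).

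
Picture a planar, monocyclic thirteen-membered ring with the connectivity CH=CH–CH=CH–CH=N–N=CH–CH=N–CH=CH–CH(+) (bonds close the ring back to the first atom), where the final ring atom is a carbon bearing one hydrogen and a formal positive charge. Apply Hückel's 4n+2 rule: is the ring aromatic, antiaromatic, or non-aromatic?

Antiaromatic

Check conjugation: the double-bond atoms are sp², each contributing one p electron; each =N– nitrogen is pyridine-type (lone pair in the sp² plane, one electron in the p orbital); the carbocation has an empty p orbital — every position has a p orbital, so the cyclic π system is continuous.
Tallying contributions gives 6 × 2 = 12 from the double-bond units + 0 from the CH(+) atom = 12.
A 4n π count (12, n = 3) in a planar conjugated ring means antiaromatic.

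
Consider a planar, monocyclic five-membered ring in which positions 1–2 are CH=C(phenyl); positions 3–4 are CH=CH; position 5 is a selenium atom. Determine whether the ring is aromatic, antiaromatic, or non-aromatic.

Check conjugation: the double-bond atoms are sp², each contributing one p electron; the selenium donates one lone pair from its p orbital — every position has a p orbital, so the cyclic π system is continuous.
Adding the contributions, 2 × 2 = 4 from the double-bond units + 2 from the Se atom = 6.
Since 6 = 4·1 + 2, the ring meets the 4n+2 criterion.

Aromatic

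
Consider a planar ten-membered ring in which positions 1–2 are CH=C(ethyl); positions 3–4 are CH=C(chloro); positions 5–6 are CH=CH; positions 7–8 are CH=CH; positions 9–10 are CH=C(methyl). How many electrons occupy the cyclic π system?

All ring atoms are sp² and supply a p orbital to the ring (each doubly-bonded ring atom is sp² with one p-orbital electron); the conjugation is uninterrupted.
Counting π electrons: 5 × 2 = 10 from the 5 double-bond units.

10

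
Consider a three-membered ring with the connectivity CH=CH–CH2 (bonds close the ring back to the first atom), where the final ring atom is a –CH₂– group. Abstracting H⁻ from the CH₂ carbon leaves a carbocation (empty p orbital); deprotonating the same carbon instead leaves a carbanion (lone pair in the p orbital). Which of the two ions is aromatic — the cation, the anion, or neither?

The cation

In either ion the ring is fully conjugated: every atom, including the new sp² carbon, supplies a p orbital.
Cation: 1 × 2 + 0 = 2 π electrons → 4(0)+2, aromatic.
Anion: 1 × 2 + 2 = 4 π electrons → 4(1), antiaromatic.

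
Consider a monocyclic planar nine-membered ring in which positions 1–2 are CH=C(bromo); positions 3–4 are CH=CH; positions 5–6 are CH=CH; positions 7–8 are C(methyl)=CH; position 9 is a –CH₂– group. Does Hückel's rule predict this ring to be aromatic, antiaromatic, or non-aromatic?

Non-aromatic

The CH2 position has four σ bonds — the tetrahedral CH₂ carbon is sp³ and has no p orbital in the ring π system — so the cyclic conjugation is interrupted.
Hückel's rule only applies to fully conjugated rings, so this one is simply non-aromatic.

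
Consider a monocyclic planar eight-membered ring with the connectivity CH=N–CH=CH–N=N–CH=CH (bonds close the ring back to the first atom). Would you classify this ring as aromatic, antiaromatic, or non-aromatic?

Antiaromatic

The p orbitals form a continuous loop: every atom in a ring double bond is sp² and brings one electron to the p orbital; each =N– nitrogen is pyridine-type (lone pair in the sp² plane, one electron in the p orbital). The ring is fully conjugated.
Adding the contributions, 4 × 2 = 8 from the 4 double-bond units.
8 = 4(2); a planar, fully conjugated 4n system is antiaromatic.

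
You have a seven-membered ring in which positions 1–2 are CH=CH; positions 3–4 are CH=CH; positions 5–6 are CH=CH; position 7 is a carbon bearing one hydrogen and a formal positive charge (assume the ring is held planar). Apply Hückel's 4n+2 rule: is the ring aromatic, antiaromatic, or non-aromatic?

Check conjugation: each doubly-bonded ring atom is sp² with one p-orbital electron; the carbocation has an empty p orbital — every position has a p orbital, so the cyclic π system is continuous.
Tallying contributions gives 3 × 2 = 6 from the double-bond units + 0 from the CH(+) atom = 6.
With 6 π electrons (n = 1), the Hückel 4n+2 condition holds.
This is the tropylium cation.

Aromatic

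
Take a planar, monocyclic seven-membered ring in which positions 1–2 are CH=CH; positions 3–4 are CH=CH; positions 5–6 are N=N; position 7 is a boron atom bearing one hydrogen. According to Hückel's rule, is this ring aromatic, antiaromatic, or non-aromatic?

Aromatic

All ring atoms are sp² and supply a p orbital to the ring (every atom in a ring double bond is sp² and brings one electron to the p orbital; each =N– nitrogen is pyridine-type (lone pair in the sp² plane, one electron in the p orbital); the boron has an empty p orbital); the conjugation is uninterrupted.
Tallying contributions gives 3 × 2 = 6 from the double-bond units + 0 from the BH atom = 6.
With 6 π electrons (n = 1), the Hückel 4n+2 condition holds.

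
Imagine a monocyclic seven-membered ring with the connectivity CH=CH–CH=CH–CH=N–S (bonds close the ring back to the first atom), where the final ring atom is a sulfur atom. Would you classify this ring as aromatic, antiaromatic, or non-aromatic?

All ring atoms are sp² and supply a p orbital to the ring (every atom in a ring double bond is sp² and brings one electron to the p orbital; the doubly-bonded nitrogens are pyridine-type — their lone pairs lie in the ring plane, leaving one electron in the p orbital; the sulfur donates one lone pair from its p orbital); the conjugation is uninterrupted.
Adding the contributions, 3 × 2 = 6 from the double-bond units + 2 from the S atom = 8.
A 4n π count (8, n = 2) in a planar conjugated ring means antiaromatic.

Antiaromatic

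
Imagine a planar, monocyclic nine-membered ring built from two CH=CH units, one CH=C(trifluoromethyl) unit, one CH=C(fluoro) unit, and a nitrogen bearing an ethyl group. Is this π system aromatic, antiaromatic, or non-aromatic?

Aromatic

The p orbitals form a continuous loop: the double-bond atoms are sp², each contributing one p electron; the pyrrole-type nitrogen donates its lone pair from the p orbital. The ring is fully conjugated.
Adding the contributions, 4 × 2 = 8 from the double-bond units + 2 from the N(ethyl) atom = 10.
10 = 4(2) + 2, which satisfies Hückel's 4n+2 rule.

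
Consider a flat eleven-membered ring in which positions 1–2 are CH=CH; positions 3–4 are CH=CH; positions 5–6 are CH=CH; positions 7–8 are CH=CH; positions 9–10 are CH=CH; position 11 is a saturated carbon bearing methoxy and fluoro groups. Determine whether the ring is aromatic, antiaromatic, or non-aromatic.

The C(methoxy)(fluoro) position has four σ bonds — that saturated carbon is sp³ and has no p orbital in the ring π system — so the cyclic conjugation is interrupted.
Broken conjugation rules out both aromaticity and antiaromaticity.

Non-aromatic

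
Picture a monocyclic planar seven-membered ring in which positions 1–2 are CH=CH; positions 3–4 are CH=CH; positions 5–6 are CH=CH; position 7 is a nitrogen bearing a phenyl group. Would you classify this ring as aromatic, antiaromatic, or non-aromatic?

Antiaromatic

Check conjugation: each doubly-bonded ring atom is sp² with one p-orbital electron; the pyrrole-type nitrogen donates its lone pair from the p orbital — every position has a p orbital, so the cyclic π system is continuous.
π-electron count: 3 × 2 = 6 from the double-bond units + 2 from the N(phenyl) atom = 8.
A 4n π count (8, n = 2) in a planar conjugated ring means antiaromatic.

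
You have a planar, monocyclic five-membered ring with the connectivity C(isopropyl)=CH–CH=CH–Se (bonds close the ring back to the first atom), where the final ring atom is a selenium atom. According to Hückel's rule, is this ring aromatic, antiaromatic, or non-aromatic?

The p orbitals form a continuous loop: each doubly-bonded ring atom is sp² with one p-orbital electron; the selenium donates one lone pair from its p orbital. The ring is fully conjugated.
Adding the contributions, 2 × 2 = 4 from the double-bond units + 2 from the Se atom = 6.
With 6 π electrons (n = 1), the Hückel 4n+2 condition holds.

Aromatic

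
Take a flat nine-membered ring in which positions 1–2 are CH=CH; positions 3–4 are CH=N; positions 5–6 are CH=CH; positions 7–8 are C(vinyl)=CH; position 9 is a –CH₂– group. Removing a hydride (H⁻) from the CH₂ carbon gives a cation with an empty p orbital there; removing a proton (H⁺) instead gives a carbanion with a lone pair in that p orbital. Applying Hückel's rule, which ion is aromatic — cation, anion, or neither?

The anion

Both ions have a continuous loop of p orbitals — each ring atom is sp².
Cation: 4 × 2 + 0 = 8 π electrons → 4(2), antiaromatic.
Anion: 4 × 2 + 2 = 10 π electrons → 4(2)+2, aromatic.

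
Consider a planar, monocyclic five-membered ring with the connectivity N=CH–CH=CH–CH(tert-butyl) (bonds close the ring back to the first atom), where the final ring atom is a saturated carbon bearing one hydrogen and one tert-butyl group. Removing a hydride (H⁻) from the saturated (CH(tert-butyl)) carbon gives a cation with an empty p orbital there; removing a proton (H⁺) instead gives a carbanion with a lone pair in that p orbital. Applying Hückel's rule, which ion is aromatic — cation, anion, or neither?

Once that carbon is sp², every ring atom has a p orbital and both ions are fully conjugated.
Cation: 2 × 2 + 0 = 4 π electrons → 4(1), antiaromatic.
Anion: 2 × 2 + 2 = 6 π electrons → 4(1)+2, aromatic.

The anion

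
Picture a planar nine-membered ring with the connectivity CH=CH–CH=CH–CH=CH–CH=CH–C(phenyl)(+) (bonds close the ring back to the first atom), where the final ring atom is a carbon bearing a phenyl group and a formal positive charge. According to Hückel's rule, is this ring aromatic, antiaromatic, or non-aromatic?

The p orbitals form a continuous loop: every atom in a ring double bond is sp² and brings one electron to the p orbital; the carbocation has an empty p orbital. The ring is fully conjugated.
Adding the contributions, 4 × 2 = 8 from the double-bond units + 0 from the C(phenyl)(+) atom = 8.
A 4n π count (8, n = 2) in a planar conjugated ring means antiaromatic.

Antiaromatic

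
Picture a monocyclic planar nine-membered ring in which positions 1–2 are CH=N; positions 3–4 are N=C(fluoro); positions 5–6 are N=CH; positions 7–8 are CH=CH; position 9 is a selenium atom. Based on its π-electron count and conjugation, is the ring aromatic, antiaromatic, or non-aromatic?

Every ring atom contributes a p orbital perpendicular to the ring (every atom in a ring double bond is sp² and brings one electron to the p orbital; the doubly-bonded nitrogens are pyridine-type — their lone pairs lie in the ring plane, leaving one electron in the p orbital; the selenium donates one lone pair from its p orbital), so the π system is cyclic and fully conjugated.
π-electron count: 4 × 2 = 8 from the double-bond units + 2 from the Se atom = 10.
Since 10 = 4·2 + 2, the ring meets the 4n+2 criterion.

Aromatic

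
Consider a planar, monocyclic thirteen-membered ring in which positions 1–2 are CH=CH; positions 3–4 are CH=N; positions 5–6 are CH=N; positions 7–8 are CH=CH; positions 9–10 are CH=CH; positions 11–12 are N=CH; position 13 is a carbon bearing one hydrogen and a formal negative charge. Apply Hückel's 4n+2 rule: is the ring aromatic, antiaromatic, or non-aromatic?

All ring atoms are sp² and supply a p orbital to the ring (every atom in a ring double bond is sp² and brings one electron to the p orbital; the doubly-bonded nitrogens are pyridine-type — their lone pairs lie in the ring plane, leaving one electron in the p orbital; the carbanion's lone pair occupies the p orbital); the conjugation is uninterrupted.
π-electron count: 6 × 2 = 12 from the double-bond units + 2 from the CH(-) atom = 14.
Since 14 = 4·3 + 2, the ring meets the 4n+2 criterion.

Aromatic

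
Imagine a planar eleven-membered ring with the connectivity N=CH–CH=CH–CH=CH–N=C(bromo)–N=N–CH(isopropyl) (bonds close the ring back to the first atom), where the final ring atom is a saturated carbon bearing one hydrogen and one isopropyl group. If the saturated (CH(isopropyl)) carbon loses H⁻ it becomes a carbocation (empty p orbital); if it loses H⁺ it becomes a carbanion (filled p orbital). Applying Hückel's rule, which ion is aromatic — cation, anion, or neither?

Both ions have a continuous loop of p orbitals — each ring atom is sp².
Cation: 5 × 2 + 0 = 10 π electrons → 4(2)+2, aromatic.
Anion: 5 × 2 + 2 = 12 π electrons → 4(3), antiaromatic.

The cation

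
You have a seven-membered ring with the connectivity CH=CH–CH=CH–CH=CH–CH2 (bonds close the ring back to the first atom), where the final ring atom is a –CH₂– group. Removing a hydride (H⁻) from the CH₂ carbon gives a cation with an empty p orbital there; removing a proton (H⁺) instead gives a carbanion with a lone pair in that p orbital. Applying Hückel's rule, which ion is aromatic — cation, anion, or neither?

Once that carbon is sp², every ring atom has a p orbital and both ions are fully conjugated.
Cation: 3 × 2 + 0 = 6 π electrons → 4(1)+2, aromatic.
Anion: 3 × 2 + 2 = 8 π electrons → 4(2), antiaromatic.

The cation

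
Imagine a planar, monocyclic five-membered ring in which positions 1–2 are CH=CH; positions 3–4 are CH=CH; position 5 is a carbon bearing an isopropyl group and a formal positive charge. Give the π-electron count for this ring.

4

Check conjugation: the double-bond atoms are sp², each contributing one p electron; the carbocation has an empty p orbital — every position has a p orbital, so the cyclic π system is continuous.
Adding the contributions, 2 × 2 = 4 from the double-bond units + 0 from the C(isopropyl)(+) atom = 4.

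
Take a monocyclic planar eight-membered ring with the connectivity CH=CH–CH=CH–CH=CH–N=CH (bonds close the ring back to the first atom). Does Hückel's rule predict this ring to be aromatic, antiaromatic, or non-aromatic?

Antiaromatic

Check conjugation: each doubly-bonded ring atom is sp² with one p-orbital electron; each =N– nitrogen is pyridine-type (lone pair in the sp² plane, one electron in the p orbital) — every position has a p orbital, so the cyclic π system is continuous.
Counting π electrons: 4 × 2 = 8 from the 4 double-bond units.
A 4n π count (8, n = 2) in a planar conjugated ring means antiaromatic.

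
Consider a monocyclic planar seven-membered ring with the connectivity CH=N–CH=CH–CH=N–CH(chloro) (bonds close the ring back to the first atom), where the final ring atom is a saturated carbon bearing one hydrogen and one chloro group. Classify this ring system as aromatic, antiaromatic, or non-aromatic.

The CH(chloro) position has four σ bonds — that saturated carbon is sp³ and has no p orbital in the ring π system — so the cyclic conjugation is interrupted.
Broken conjugation rules out both aromaticity and antiaromaticity.

Non-aromatic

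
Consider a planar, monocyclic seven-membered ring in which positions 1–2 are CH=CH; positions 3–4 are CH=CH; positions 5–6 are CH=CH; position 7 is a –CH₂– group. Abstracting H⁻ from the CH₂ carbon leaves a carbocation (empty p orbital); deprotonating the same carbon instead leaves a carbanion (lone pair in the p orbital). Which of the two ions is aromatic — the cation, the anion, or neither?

The cation

Both ions have a continuous loop of p orbitals — each ring atom is sp².
Cation: 3 × 2 + 0 = 6 π electrons → 4(1)+2, aromatic.
Anion: 3 × 2 + 2 = 8 π electrons → 4(2), antiaromatic.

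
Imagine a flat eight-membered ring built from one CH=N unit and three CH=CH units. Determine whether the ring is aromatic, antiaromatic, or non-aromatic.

Antiaromatic

All ring atoms are sp² and supply a p orbital to the ring (every atom in a ring double bond is sp² and brings one electron to the p orbital; each =N– nitrogen is pyridine-type (lone pair in the sp² plane, one electron in the p orbital)); the conjugation is uninterrupted.
Tallying contributions gives 4 × 2 = 8 from the 4 double-bond units.
8 = 4(2); a planar, fully conjugated 4n system is antiaromatic.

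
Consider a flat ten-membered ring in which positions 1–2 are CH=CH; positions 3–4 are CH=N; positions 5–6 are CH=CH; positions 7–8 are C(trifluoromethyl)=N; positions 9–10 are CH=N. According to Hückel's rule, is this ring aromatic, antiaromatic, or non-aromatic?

Every ring atom contributes a p orbital perpendicular to the ring (the double-bond atoms are sp², each contributing one p electron; the doubly-bonded nitrogens are pyridine-type — their lone pairs lie in the ring plane, leaving one electron in the p orbital), so the π system is cyclic and fully conjugated.
Tallying contributions gives 5 × 2 = 10 from the 5 double-bond units.
With 10 π electrons (n = 2), the Hückel 4n+2 condition holds.

Aromatic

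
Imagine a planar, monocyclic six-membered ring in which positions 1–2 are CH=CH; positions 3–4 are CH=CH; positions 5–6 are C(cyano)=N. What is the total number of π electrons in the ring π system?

Every ring atom contributes a p orbital perpendicular to the ring (each doubly-bonded ring atom is sp² with one p-orbital electron; each =N– nitrogen is pyridine-type (lone pair in the sp² plane, one electron in the p orbital)), so the π system is cyclic and fully conjugated.
Tallying contributions gives 3 × 2 = 6 from the 3 double-bond units.

6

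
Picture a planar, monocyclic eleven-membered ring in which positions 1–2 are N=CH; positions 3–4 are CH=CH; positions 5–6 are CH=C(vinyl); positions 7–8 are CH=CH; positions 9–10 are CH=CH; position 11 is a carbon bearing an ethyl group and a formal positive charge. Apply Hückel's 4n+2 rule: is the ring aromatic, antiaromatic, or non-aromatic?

Check conjugation: every atom in a ring double bond is sp² and brings one electron to the p orbital; each =N– nitrogen is pyridine-type (lone pair in the sp² plane, one electron in the p orbital); the carbocation has an empty p orbital — every position has a p orbital, so the cyclic π system is continuous.
π-electron count: 5 × 2 = 10 from the double-bond units + 0 from the C(ethyl)(+) atom = 10.
Since 10 = 4·2 + 2, the ring meets the 4n+2 criterion.

Aromatic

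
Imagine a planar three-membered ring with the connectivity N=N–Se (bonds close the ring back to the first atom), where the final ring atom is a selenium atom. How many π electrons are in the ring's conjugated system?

4

Every ring atom contributes a p orbital perpendicular to the ring (the double-bond atoms are sp², each contributing one p electron; the doubly-bonded nitrogens are pyridine-type — their lone pairs lie in the ring plane, leaving one electron in the p orbital; the selenium donates one lone pair from its p orbital), so the π system is cyclic and fully conjugated.
Tallying contributions gives 1 × 2 = 2 from the double-bond unit + 2 from the Se atom = 4.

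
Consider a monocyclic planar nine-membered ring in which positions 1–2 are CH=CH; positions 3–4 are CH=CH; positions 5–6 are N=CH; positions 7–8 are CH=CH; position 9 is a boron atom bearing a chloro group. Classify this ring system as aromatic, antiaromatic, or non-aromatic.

Antiaromatic

Check conjugation: every atom in a ring double bond is sp² and brings one electron to the p orbital; each =N– nitrogen is pyridine-type (lone pair in the sp² plane, one electron in the p orbital); the boron has an empty p orbital — every position has a p orbital, so the cyclic π system is continuous.
π-electron count: 4 × 2 = 8 from the double-bond units + 0 from the B(chloro) atom = 8.
8 is a 4n count (n = 2), so the planar conjugated ring is antiaromatic.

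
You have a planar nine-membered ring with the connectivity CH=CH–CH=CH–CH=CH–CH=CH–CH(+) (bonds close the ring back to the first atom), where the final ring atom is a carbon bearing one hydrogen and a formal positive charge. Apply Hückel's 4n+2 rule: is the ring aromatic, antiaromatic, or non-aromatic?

Antiaromatic

Every ring atom contributes a p orbital perpendicular to the ring (every atom in a ring double bond is sp² and brings one electron to the p orbital; the carbocation has an empty p orbital), so the π system is cyclic and fully conjugated.
π-electron count: 4 × 2 = 8 from the double-bond units + 0 from the CH(+) atom = 8.
A 4n π count (8, n = 2) in a planar conjugated ring means antiaromatic.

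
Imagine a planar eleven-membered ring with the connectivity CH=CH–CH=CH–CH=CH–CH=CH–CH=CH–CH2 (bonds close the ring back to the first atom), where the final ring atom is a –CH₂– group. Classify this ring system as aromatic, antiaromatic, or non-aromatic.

Non-aromatic

Because the tetrahedral CH₂ carbon is sp³ and has no p orbital in the ring π system at the CH2 position, the π system cannot extend all the way around the ring.
Without a continuous loop of overlapping p orbitals the Hückel electron count never comes into play.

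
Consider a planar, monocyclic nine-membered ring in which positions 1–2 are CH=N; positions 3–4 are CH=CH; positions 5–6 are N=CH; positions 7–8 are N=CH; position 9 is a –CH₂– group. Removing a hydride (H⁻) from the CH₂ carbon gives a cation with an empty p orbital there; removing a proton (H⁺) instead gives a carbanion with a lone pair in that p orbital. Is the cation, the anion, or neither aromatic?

In both ions every ring atom is sp² and contributes a p orbital, so both rings are fully conjugated.
Cation: 4 × 2 + 0 = 8 π electrons → 4(2), antiaromatic.
Anion: 4 × 2 + 2 = 10 π electrons → 4(2)+2, aromatic.

The anion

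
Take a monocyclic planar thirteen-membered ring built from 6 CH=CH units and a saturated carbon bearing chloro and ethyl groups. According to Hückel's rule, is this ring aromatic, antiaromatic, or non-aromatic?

The C(chloro)(ethyl) position has four σ bonds — that saturated carbon is sp³ and has no p orbital in the ring π system — so the cyclic conjugation is interrupted.
A ring that is not fully conjugated cannot be aromatic or antiaromatic regardless of its π-electron count.

Non-aromatic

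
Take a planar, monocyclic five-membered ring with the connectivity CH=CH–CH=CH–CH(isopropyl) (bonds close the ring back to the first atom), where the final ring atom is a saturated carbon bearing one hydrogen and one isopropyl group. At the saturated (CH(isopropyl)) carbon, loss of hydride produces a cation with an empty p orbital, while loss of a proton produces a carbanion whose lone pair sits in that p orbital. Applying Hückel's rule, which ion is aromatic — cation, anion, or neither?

The anion

In both ions every ring atom is sp² and contributes a p orbital, so both rings are fully conjugated.
Cation: 2 × 2 + 0 = 4 π electrons → 4(1), antiaromatic.
Anion: 2 × 2 + 2 = 6 π electrons → 4(1)+2, aromatic.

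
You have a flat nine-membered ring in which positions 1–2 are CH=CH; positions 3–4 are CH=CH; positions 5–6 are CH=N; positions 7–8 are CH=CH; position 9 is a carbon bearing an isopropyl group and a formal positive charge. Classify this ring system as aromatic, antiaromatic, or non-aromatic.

Antiaromatic

The p orbitals form a continuous loop: every atom in a ring double bond is sp² and brings one electron to the p orbital; the doubly-bonded nitrogens are pyridine-type — their lone pairs lie in the ring plane, leaving one electron in the p orbital; the carbocation has an empty p orbital. The ring is fully conjugated.
π-electron count: 4 × 2 = 8 from the double-bond units + 0 from the C(isopropyl)(+) atom = 8.
With 8 = 4·2 π electrons, Hückel's rule classifies the planar ring as antiaromatic.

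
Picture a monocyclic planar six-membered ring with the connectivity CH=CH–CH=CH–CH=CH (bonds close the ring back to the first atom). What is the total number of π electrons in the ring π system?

6

All ring atoms are sp² and supply a p orbital to the ring (each doubly-bonded ring atom is sp² with one p-orbital electron); the conjugation is uninterrupted.
π-electron count: 3 × 2 = 6 from the 3 double-bond units.
(This ring is benzene.)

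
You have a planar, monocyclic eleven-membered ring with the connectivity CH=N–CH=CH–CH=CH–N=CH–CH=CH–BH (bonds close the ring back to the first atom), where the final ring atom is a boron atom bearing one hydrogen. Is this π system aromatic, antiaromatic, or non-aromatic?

The p orbitals form a continuous loop: the double-bond atoms are sp², each contributing one p electron; each sp² =N– keeps its lone pair in-plane and puts one electron into the π system; the boron has an empty p orbital. The ring is fully conjugated.
Tallying contributions gives 5 × 2 = 10 from the double-bond units + 0 from the BH atom = 10.
That gives a 4n+2 count (10, n = 2).

Aromatic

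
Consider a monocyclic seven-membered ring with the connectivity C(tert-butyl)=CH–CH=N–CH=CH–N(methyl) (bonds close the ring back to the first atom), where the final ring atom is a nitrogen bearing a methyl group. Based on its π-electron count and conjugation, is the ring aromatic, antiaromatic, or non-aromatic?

The p orbitals form a continuous loop: every atom in a ring double bond is sp² and brings one electron to the p orbital; each =N– nitrogen is pyridine-type (lone pair in the sp² plane, one electron in the p orbital); the pyrrole-type nitrogen donates its lone pair from the p orbital. The ring is fully conjugated.
π-electron count: 3 × 2 = 6 from the double-bond units + 2 from the N(methyl) atom = 8.
8 is a 4n count (n = 2), so the planar conjugated ring is antiaromatic.

Antiaromatic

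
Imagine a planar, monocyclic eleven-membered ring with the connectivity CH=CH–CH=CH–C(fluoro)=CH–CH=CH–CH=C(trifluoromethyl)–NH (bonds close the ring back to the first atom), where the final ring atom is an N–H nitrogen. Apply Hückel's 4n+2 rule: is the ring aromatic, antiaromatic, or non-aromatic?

Antiaromatic

Check conjugation: each doubly-bonded ring atom is sp² with one p-orbital electron; the pyrrole-type nitrogen donates its lone pair from the p orbital — every position has a p orbital, so the cyclic π system is continuous.
Tallying contributions gives 5 × 2 = 10 from the double-bond units + 2 from the NH atom = 12.
12 is a 4n count (n = 3), so the planar conjugated ring is antiaromatic.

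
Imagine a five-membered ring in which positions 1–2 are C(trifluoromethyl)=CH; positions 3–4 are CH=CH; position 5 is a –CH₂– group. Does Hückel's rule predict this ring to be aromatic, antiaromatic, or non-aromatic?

Because the tetrahedral CH₂ carbon is sp³ and has no p orbital in the ring π system at the CH2 position, the π system cannot extend all the way around the ring.
A ring that is not fully conjugated cannot be aromatic or antiaromatic regardless of its π-electron count.

Non-aromatic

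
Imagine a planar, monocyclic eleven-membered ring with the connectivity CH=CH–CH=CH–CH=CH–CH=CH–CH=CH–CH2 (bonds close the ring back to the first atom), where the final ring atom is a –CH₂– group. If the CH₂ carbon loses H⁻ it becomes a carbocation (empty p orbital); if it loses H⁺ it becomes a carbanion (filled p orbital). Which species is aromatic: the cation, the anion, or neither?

The cation

In either ion the ring is fully conjugated: every atom, including the new sp² carbon, supplies a p orbital.
Cation: 5 × 2 + 0 = 10 π electrons → 4(2)+2, aromatic.
Anion: 5 × 2 + 2 = 12 π electrons → 4(3), antiaromatic.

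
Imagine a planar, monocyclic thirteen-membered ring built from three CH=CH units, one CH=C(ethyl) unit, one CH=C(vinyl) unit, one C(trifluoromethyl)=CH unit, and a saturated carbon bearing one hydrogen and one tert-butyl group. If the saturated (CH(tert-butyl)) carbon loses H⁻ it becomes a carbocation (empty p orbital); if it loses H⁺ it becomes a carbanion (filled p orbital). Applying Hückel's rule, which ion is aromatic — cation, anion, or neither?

Once that carbon is sp², every ring atom has a p orbital and both ions are fully conjugated.
Cation: 6 × 2 + 0 = 12 π electrons → 4(3), antiaromatic.
Anion: 6 × 2 + 2 = 14 π electrons → 4(3)+2, aromatic.

The anion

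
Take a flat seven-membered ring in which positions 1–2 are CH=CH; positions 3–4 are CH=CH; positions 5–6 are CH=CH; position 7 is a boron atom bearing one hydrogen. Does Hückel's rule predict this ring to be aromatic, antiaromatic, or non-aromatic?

Aromatic

Every ring atom contributes a p orbital perpendicular to the ring (every atom in a ring double bond is sp² and brings one electron to the p orbital; the boron has an empty p orbital), so the π system is cyclic and fully conjugated.
Adding the contributions, 3 × 2 = 6 from the double-bond units + 0 from the BH atom = 6.
That gives a 4n+2 count (6, n = 1).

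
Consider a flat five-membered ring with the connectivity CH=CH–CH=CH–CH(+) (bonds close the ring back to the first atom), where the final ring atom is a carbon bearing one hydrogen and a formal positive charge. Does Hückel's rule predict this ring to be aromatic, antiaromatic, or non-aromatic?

Check conjugation: each doubly-bonded ring atom is sp² with one p-orbital electron; the carbocation has an empty p orbital — every position has a p orbital, so the cyclic π system is continuous.
Counting π electrons: 2 × 2 = 4 from the double-bond units + 0 from the CH(+) atom = 4.
4 is a 4n count (n = 1), so the planar conjugated ring is antiaromatic.

Antiaromatic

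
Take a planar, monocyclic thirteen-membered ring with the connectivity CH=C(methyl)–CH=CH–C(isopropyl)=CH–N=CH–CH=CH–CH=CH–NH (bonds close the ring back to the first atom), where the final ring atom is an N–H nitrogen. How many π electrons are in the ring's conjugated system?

14

Check conjugation: the double-bond atoms are sp², each contributing one p electron; the doubly-bonded nitrogens are pyridine-type — their lone pairs lie in the ring plane, leaving one electron in the p orbital; the pyrrole-type nitrogen donates its lone pair from the p orbital — every position has a p orbital, so the cyclic π system is continuous.
π-electron count: 6 × 2 = 12 from the double-bond units + 2 from the NH atom = 14.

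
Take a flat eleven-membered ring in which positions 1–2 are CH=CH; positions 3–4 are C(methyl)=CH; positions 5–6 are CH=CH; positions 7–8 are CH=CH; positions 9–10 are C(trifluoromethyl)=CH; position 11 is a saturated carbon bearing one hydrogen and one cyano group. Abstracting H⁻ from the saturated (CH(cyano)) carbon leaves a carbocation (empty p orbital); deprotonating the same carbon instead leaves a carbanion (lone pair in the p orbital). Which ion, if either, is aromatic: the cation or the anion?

Both ions have a continuous loop of p orbitals — each ring atom is sp².
Cation: 5 × 2 + 0 = 10 π electrons → 4(2)+2, aromatic.
Anion: 5 × 2 + 2 = 12 π electrons → 4(3), antiaromatic.

The cation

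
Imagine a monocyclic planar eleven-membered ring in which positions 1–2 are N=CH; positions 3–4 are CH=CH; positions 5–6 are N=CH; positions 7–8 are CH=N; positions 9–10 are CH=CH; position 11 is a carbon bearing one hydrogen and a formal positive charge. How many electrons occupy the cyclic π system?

Every ring atom contributes a p orbital perpendicular to the ring (each doubly-bonded ring atom is sp² with one p-orbital electron; each sp² =N– keeps its lone pair in-plane and puts one electron into the π system; the carbocation has an empty p orbital), so the π system is cyclic and fully conjugated.
Adding the contributions, 5 × 2 = 10 from the double-bond units + 0 from the CH(+) atom = 10.

10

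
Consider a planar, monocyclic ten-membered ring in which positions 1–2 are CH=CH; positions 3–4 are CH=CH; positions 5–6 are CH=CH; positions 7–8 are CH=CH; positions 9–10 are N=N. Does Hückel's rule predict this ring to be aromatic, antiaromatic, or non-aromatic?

The p orbitals form a continuous loop: every atom in a ring double bond is sp² and brings one electron to the p orbital; each =N– nitrogen is pyridine-type (lone pair in the sp² plane, one electron in the p orbital). The ring is fully conjugated.
Adding the contributions, 5 × 2 = 10 from the 5 double-bond units.
10 = 4(2) + 2, which satisfies Hückel's 4n+2 rule.

Aromatic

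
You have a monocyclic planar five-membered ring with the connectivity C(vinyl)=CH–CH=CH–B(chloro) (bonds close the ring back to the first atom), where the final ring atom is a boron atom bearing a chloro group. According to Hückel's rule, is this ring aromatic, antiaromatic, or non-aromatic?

Antiaromatic

Every ring atom contributes a p orbital perpendicular to the ring (every atom in a ring double bond is sp² and brings one electron to the p orbital; the boron has an empty p orbital), so the π system is cyclic and fully conjugated.
Tallying contributions gives 2 × 2 = 4 from the double-bond units + 0 from the B(chloro) atom = 4.
4 = 4(1); a planar, fully conjugated 4n system is antiaromatic.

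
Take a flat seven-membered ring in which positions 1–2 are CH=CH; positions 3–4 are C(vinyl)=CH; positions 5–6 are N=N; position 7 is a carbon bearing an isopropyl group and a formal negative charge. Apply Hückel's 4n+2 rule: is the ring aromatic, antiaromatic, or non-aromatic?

Check conjugation: the double-bond atoms are sp², each contributing one p electron; each =N– nitrogen is pyridine-type (lone pair in the sp² plane, one electron in the p orbital); the carbanion's lone pair occupies the p orbital — every position has a p orbital, so the cyclic π system is continuous.
Tallying contributions gives 3 × 2 = 6 from the double-bond units + 2 from the C(isopropyl)(-) atom = 8.
8 is a 4n count (n = 2), so the planar conjugated ring is antiaromatic.

Antiaromatic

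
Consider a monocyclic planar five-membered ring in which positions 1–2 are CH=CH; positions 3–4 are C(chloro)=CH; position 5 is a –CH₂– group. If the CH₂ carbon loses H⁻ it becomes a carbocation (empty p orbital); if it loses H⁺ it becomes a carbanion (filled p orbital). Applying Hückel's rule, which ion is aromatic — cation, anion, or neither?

Both ions have a continuous loop of p orbitals — each ring atom is sp².
Cation: 2 × 2 + 0 = 4 π electrons → 4(1), antiaromatic.
Anion: 2 × 2 + 2 = 6 π electrons → 4(1)+2, aromatic.

The anion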